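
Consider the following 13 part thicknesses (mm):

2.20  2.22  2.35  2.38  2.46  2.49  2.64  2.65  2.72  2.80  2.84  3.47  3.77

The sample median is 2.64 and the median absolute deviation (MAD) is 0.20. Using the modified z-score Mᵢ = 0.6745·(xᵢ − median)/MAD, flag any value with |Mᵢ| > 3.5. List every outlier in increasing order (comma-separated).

|Mᵢ| > 3.5 ⇔ |xᵢ − 2.64| > 3.5·0.20/0.6745 = 1.04.
So outliers lie outside [1.60, 3.68].
3.77: M = 3.81 → outlier.

3.77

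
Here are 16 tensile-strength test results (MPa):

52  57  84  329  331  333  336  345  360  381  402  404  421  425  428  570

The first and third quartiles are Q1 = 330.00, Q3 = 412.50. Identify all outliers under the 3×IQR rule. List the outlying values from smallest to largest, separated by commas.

52, 57

IQR = Q3 − Q1 = 412.50 − 330.00 = 82.50.
Lower fence = Q1 − 3·IQR = 330.00 − 247.50 = 82.50.
Upper fence = Q3 + 3·IQR = 412.50 + 247.50 = 660.00.
52 < 82.50 → outlier.
57 < 82.50 → outlier.
All remaining values lie within [82.50, 660.00].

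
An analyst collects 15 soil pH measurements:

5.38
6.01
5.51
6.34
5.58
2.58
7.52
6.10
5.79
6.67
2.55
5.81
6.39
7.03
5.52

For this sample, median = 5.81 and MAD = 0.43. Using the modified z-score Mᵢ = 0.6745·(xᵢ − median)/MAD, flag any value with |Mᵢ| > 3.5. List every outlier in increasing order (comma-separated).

|Mᵢ| > 3.5 ⇔ |xᵢ − 5.81| > 3.5·0.43/0.6745 = 2.23.
So outliers lie outside [3.58, 8.04].
2.55: M = -5.11 → outlier.
2.58: M = -5.07 → outlier.

2.55, 2.58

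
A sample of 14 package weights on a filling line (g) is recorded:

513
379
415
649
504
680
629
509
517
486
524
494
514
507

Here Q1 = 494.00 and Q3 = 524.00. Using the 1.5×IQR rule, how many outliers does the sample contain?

5

IQR = 30.00; fences at 494.00 − 45.00 = 449.00 and 524.00 + 45.00 = 569.00.
Outside the cutoffs: 379, 415, 629, 649, 680.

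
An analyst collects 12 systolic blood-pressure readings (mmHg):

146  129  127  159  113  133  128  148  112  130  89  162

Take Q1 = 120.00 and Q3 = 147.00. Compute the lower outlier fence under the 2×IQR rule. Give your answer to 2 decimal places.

IQR = Q3 − Q1 = 147.00 − 120.00 = 27.00.
Lower fence = Q1 − 2·IQR = 120.00 − 54.00 = 66.00.
Upper fence = Q3 + 2·IQR = 147.00 + 54.00 = 201.00.

66.00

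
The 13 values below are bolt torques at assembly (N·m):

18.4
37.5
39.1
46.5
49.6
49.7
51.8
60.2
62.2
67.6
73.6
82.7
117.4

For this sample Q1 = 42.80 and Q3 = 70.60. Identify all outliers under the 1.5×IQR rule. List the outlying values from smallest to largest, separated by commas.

IQR = Q3 − Q1 = 70.60 − 42.80 = 27.80.
Lower fence = Q1 − 1.5·IQR = 42.80 − 41.70 = 1.10.
Upper fence = Q3 + 1.5·IQR = 70.60 + 41.70 = 112.30.
117.4 > 112.30 → outlier.
All remaining values lie within [1.10, 112.30].

117.4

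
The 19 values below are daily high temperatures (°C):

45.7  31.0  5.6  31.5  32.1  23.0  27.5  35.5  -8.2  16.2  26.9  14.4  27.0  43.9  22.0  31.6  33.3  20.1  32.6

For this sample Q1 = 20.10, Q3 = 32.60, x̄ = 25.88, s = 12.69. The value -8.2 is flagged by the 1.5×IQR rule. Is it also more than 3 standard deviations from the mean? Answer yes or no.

no

z = (-8.2 − 25.88) / 12.69 = -2.69.
|z| = 2.69 ≤ 3.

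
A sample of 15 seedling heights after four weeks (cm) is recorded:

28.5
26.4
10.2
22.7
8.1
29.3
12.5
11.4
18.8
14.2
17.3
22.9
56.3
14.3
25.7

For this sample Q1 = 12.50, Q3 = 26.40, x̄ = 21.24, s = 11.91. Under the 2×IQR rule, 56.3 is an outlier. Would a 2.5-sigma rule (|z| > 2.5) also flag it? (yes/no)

z = (56.3 − 21.24) / 11.91 = 2.94.
|z| = 2.94 > 2.5.

yes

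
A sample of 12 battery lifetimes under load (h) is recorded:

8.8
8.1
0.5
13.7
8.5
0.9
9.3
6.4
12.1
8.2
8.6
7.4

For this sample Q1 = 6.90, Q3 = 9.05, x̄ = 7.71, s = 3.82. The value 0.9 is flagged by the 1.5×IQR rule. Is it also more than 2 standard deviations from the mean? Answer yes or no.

z = (0.9 − 7.71) / 3.82 = -1.78.
|z| = 1.78 ≤ 2.

no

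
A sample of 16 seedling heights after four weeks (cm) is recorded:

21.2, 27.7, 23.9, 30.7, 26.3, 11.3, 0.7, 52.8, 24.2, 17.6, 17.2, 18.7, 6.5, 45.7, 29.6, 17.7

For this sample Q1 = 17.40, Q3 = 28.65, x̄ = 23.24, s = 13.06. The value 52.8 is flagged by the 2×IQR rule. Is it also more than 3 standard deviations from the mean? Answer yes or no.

no

z = (52.8 − 23.24) / 13.06 = 2.26.
|z| = 2.26 ≤ 3.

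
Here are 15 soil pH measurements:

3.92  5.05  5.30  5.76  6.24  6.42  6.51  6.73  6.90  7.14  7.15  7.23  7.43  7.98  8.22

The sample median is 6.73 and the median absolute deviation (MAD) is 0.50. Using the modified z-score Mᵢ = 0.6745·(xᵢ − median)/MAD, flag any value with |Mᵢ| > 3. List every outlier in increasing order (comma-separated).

3.92

|Mᵢ| > 3 ⇔ |xᵢ − 6.73| > 3·0.50/0.6745 = 2.22.
So outliers lie outside [4.51, 8.95].
3.92: M = -3.79 → outlier.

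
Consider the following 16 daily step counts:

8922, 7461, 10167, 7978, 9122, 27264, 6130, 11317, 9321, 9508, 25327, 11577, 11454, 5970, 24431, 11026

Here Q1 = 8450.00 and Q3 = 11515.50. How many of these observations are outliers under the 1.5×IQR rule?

IQR = 3065.50; fences at 8450.00 − 4598.25 = 3851.75 and 11515.50 + 4598.25 = 16113.75.
Outside the cutoffs: 24431, 25327, 27264.

3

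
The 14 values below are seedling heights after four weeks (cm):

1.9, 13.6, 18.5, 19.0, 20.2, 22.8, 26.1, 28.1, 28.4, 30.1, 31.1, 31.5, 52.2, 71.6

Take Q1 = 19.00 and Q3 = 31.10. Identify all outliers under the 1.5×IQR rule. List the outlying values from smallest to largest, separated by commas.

52.2, 71.6

IQR = Q3 − Q1 = 31.10 − 19.00 = 12.10.
Lower fence = Q1 − 1.5·IQR = 19.00 − 18.15 = 0.85.
Upper fence = Q3 + 1.5·IQR = 31.10 + 18.15 = 49.25.
52.2 > 49.25 → outlier.
71.6 > 49.25 → outlier.
All remaining values lie within [0.85, 49.25].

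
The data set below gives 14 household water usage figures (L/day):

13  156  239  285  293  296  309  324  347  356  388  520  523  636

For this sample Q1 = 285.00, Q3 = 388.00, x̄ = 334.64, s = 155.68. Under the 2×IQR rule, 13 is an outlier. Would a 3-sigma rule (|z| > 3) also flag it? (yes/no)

no

z = (13 − 334.64) / 155.68 = -2.07.
|z| = 2.07 ≤ 3.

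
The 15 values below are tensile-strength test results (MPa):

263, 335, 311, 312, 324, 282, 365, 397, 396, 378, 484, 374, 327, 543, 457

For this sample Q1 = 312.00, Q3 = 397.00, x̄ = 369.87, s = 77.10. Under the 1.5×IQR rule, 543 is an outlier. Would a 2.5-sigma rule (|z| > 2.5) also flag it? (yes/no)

z = (543 − 369.87) / 77.10 = 2.25.
|z| = 2.25 ≤ 2.5.

no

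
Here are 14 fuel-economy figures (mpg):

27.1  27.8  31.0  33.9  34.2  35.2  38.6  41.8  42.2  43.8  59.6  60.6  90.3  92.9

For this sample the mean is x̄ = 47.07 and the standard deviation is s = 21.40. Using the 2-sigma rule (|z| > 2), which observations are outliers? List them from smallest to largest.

Cutoffs at x̄ ± 2s: 47.07 ± 2·21.40 = [4.27, 89.87].
90.3: z = 2.02, |z| > 2 → outlier.
92.9: z = 2.14, |z| > 2 → outlier.
Every other value lies within [4.27, 89.87].

90.3, 92.9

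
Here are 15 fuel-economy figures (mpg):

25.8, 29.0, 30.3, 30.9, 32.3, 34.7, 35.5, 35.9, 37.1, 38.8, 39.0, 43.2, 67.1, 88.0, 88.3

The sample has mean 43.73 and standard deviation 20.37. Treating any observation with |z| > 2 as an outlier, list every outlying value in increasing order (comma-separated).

Cutoffs at x̄ ± 2s: 43.73 ± 2·20.37 = [2.99, 84.47].
88.0: z = 2.17, |z| > 2 → outlier.
88.3: z = 2.19, |z| > 2 → outlier.
Every other value lies within [2.99, 84.47].

88.0, 88.3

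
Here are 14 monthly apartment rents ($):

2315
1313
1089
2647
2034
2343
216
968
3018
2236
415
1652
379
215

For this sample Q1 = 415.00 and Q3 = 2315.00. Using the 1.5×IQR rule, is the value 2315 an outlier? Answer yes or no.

IQR = Q3 − Q1 = 2315.00 − 415.00 = 1900.00.
Lower fence = Q1 − 1.5·IQR = 415.00 − 2850.00 = -2435.00.
Upper fence = Q3 + 1.5·IQR = 2315.00 + 2850.00 = 5165.00.
2315 lies within [-2435.00, 5165.00].

no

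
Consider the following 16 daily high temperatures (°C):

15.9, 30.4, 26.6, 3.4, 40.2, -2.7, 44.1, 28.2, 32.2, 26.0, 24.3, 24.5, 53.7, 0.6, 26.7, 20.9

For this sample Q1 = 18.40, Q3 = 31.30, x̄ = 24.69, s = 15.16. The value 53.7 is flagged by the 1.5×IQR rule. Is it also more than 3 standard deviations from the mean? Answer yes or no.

no

z = (53.7 − 24.69) / 15.16 = 1.91.
|z| = 1.91 ≤ 3.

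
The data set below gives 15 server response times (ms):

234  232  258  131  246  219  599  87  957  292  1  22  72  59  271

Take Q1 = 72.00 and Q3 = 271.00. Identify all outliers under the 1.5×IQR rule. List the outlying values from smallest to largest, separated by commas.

599, 957

IQR = Q3 − Q1 = 271.00 − 72.00 = 199.00.
Lower fence = Q1 − 1.5·IQR = 72.00 − 298.50 = -226.50.
Upper fence = Q3 + 1.5·IQR = 271.00 + 298.50 = 569.50.
599 > 569.50 → outlier.
957 > 569.50 → outlier.
All remaining values lie within [-226.50, 569.50].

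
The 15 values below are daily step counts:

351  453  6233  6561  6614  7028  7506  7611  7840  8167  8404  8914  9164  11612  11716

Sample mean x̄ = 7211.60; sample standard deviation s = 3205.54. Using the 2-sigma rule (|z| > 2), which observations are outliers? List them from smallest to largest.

Cutoffs at x̄ ± 2s: 7211.60 ± 2·3205.54 = [800.52, 13622.68].
351: z = -2.14, |z| > 2 → outlier.
453: z = -2.11, |z| > 2 → outlier.
Every other value lies within [800.52, 13622.68].

351, 453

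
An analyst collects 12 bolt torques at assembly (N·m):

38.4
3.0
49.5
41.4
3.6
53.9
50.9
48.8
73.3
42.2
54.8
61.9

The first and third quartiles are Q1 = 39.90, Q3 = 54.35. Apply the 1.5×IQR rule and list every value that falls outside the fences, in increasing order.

3.0, 3.6

IQR = Q3 − Q1 = 54.35 − 39.90 = 14.45.
Lower fence = Q1 − 1.5·IQR = 39.90 − 21.675 = 18.225.
Upper fence = Q3 + 1.5·IQR = 54.35 + 21.675 = 76.025.
3.0 < 18.225 → outlier.
3.6 < 18.225 → outlier.
All remaining values lie within [18.225, 76.025].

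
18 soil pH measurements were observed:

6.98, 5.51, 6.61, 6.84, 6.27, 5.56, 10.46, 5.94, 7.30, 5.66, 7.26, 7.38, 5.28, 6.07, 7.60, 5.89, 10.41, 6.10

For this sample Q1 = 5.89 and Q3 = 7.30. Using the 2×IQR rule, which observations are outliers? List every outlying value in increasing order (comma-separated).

IQR = Q3 − Q1 = 7.30 − 5.89 = 1.41.
Lower fence = Q1 − 2·IQR = 5.89 − 2.82 = 3.07.
Upper fence = Q3 + 2·IQR = 7.30 + 2.82 = 10.12.
10.41 > 10.12 → outlier.
10.46 > 10.12 → outlier.
All remaining values lie within [3.07, 10.12].

10.41, 10.46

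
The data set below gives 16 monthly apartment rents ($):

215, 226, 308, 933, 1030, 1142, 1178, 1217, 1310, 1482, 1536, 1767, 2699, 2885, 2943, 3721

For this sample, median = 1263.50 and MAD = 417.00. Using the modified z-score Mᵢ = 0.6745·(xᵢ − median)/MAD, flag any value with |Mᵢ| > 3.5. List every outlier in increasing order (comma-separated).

3721

|Mᵢ| > 3.5 ⇔ |xᵢ − 1263.50| > 3.5·417.00/0.6745 = 2163.83.
So outliers lie outside [-900.33, 3427.33].
3721: M = 3.98 → outlier.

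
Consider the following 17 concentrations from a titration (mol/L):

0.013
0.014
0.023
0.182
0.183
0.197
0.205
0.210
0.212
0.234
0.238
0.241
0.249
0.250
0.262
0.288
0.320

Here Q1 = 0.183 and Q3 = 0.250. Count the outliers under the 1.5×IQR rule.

3

IQR = 0.067; fences at 0.183 − 0.1005 = 0.0825 and 0.250 + 0.1005 = 0.3505.
Outside the cutoffs: 0.013, 0.014, 0.023.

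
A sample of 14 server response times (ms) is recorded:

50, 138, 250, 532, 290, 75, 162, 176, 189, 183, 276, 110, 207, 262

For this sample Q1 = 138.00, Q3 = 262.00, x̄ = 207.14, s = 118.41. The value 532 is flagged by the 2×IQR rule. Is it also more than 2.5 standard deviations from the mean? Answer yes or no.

yes

z = (532 − 207.14) / 118.41 = 2.74.
|z| = 2.74 > 2.5.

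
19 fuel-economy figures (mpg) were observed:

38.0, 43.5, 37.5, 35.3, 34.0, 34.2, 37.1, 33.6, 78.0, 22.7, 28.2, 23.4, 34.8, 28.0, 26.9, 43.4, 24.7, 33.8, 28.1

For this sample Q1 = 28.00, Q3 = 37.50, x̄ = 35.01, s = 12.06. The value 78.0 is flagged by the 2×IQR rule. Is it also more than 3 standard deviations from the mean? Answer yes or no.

yes

z = (78.0 − 35.01) / 12.06 = 3.56.
|z| = 3.56 > 3.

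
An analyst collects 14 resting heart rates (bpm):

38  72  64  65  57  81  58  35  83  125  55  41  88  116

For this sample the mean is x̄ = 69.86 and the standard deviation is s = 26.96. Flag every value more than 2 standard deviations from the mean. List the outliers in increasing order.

Cutoffs at x̄ ± 2s: 69.86 ± 2·26.96 = [15.94, 123.78].
125: z = 2.05, |z| > 2 → outlier.
Every other value lies within [15.94, 123.78].

125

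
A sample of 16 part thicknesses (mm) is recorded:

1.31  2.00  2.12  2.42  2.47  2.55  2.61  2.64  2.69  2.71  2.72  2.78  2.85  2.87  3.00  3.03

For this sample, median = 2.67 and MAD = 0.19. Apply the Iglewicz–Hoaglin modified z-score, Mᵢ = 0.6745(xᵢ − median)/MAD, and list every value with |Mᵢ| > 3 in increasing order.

1.31

|Mᵢ| > 3 ⇔ |xᵢ − 2.67| > 3·0.19/0.6745 = 0.85.
So outliers lie outside [1.82, 3.52].
1.31: M = -4.83 → outlier.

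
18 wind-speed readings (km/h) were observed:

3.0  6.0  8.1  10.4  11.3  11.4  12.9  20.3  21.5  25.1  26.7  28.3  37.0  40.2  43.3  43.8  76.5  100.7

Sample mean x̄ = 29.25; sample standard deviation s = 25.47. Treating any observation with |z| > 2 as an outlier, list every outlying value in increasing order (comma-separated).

100.7

Cutoffs at x̄ ± 2s: 29.25 ± 2·25.47 = [-21.69, 80.19].
100.7: z = 2.81, |z| > 2 → outlier.
Every other value lies within [-21.69, 80.19].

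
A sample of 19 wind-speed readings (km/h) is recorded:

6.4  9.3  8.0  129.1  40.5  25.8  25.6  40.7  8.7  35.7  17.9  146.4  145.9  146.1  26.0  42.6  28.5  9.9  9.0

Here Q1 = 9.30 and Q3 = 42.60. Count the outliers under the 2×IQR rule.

4

IQR = 33.30; fences at 9.30 − 66.60 = -57.30 and 42.60 + 66.60 = 109.20.
Outside the cutoffs: 129.1, 145.9, 146.1, 146.4.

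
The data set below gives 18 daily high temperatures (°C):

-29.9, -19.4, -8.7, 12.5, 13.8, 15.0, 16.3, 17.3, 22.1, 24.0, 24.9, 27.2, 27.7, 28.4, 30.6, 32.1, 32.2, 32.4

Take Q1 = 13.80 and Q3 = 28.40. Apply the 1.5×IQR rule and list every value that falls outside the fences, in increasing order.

IQR = Q3 − Q1 = 28.40 − 13.80 = 14.60.
Lower fence = Q1 − 1.5·IQR = 13.80 − 21.90 = -8.10.
Upper fence = Q3 + 1.5·IQR = 28.40 + 21.90 = 50.30.
-29.9 < -8.10 → outlier.
-19.4 < -8.10 → outlier.
-8.7 < -8.10 → outlier.
All remaining values lie within [-8.10, 50.30].

-29.9, -19.4, -8.7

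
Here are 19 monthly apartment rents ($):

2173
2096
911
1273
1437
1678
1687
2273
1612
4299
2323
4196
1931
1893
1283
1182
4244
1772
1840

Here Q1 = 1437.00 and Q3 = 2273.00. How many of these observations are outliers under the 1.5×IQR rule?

3

IQR = 836.00; fences at 1437.00 − 1254.00 = 183.00 and 2273.00 + 1254.00 = 3527.00.
Outside the cutoffs: 4196, 4244, 4299.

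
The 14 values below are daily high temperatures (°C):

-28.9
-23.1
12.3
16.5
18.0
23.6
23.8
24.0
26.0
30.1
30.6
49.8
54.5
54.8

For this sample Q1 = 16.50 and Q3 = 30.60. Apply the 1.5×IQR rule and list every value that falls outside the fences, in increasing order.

IQR = Q3 − Q1 = 30.60 − 16.50 = 14.10.
Lower fence = Q1 − 1.5·IQR = 16.50 − 21.15 = -4.65.
Upper fence = Q3 + 1.5·IQR = 30.60 + 21.15 = 51.75.
-28.9 < -4.65 → outlier.
-23.1 < -4.65 → outlier.
54.5 > 51.75 → outlier.
54.8 > 51.75 → outlier.
All remaining values lie within [-4.65, 51.75].

-28.9, -23.1, 54.5, 54.8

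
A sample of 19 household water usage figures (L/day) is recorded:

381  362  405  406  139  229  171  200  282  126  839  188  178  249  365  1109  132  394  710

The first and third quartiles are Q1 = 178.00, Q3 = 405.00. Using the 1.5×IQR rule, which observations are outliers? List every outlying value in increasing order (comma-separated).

IQR = Q3 − Q1 = 405.00 − 178.00 = 227.00.
Lower fence = Q1 − 1.5·IQR = 178.00 − 340.50 = -162.50.
Upper fence = Q3 + 1.5·IQR = 405.00 + 340.50 = 745.50.
839 > 745.50 → outlier.
1109 > 745.50 → outlier.
All remaining values lie within [-162.50, 745.50].

839, 1109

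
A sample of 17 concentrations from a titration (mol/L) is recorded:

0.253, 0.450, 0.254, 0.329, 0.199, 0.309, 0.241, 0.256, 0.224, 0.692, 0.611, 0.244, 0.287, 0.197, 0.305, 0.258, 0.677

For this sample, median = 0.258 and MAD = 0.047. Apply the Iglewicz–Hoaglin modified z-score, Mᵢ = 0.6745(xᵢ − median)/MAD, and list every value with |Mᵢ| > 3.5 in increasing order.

|Mᵢ| > 3.5 ⇔ |xᵢ − 0.258| > 3.5·0.047/0.6745 = 0.244.
So outliers lie outside [0.014, 0.502].
0.611: M = 5.07 → outlier.
0.677: M = 6.01 → outlier.
0.692: M = 6.23 → outlier.

0.611, 0.677, 0.692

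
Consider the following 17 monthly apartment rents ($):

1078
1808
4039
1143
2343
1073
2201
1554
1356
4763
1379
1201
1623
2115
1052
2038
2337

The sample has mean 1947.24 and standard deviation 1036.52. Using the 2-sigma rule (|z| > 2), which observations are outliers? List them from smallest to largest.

Cutoffs at x̄ ± 2s: 1947.24 ± 2·1036.52 = [-125.80, 4020.28].
4039: z = 2.02, |z| > 2 → outlier.
4763: z = 2.72, |z| > 2 → outlier.
Every other value lies within [-125.80, 4020.28].

4039, 4763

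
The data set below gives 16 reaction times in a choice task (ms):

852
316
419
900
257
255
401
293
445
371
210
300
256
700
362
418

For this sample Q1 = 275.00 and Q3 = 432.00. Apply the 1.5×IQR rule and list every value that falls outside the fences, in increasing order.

700, 852, 900

IQR = Q3 − Q1 = 432.00 − 275.00 = 157.00.
Lower fence = Q1 − 1.5·IQR = 275.00 − 235.50 = 39.50.
Upper fence = Q3 + 1.5·IQR = 432.00 + 235.50 = 667.50.
700 > 667.50 → outlier.
852 > 667.50 → outlier.
900 > 667.50 → outlier.
All remaining values lie within [39.50, 667.50].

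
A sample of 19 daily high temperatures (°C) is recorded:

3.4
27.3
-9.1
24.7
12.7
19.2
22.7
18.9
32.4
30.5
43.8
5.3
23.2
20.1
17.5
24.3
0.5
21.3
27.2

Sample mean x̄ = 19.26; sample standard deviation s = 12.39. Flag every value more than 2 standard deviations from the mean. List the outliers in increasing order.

-9.1

Cutoffs at x̄ ± 2s: 19.26 ± 2·12.39 = [-5.52, 44.04].
-9.1: z = -2.29, |z| > 2 → outlier.
Every other value lies within [-5.52, 44.04].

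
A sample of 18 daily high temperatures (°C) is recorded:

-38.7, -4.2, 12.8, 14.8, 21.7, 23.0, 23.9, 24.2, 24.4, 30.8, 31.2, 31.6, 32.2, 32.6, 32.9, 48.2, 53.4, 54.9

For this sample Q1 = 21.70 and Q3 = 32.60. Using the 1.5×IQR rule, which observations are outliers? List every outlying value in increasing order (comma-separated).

-38.7, -4.2, 53.4, 54.9

IQR = Q3 − Q1 = 32.60 − 21.70 = 10.90.
Lower fence = Q1 − 1.5·IQR = 21.70 − 16.35 = 5.35.
Upper fence = Q3 + 1.5·IQR = 32.60 + 16.35 = 48.95.
-38.7 < 5.35 → outlier.
-4.2 < 5.35 → outlier.
53.4 > 48.95 → outlier.
54.9 > 48.95 → outlier.
All remaining values lie within [5.35, 48.95].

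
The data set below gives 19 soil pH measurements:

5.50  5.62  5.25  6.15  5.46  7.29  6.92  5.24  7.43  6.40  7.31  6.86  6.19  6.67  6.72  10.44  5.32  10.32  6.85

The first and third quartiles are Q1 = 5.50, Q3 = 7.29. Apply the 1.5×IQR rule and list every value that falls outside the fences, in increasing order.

IQR = Q3 − Q1 = 7.29 − 5.50 = 1.79.
Lower fence = Q1 − 1.5·IQR = 5.50 − 2.685 = 2.815.
Upper fence = Q3 + 1.5·IQR = 7.29 + 2.685 = 9.975.
10.32 > 9.975 → outlier.
10.44 > 9.975 → outlier.
All remaining values lie within [2.815, 9.975].

10.32, 10.44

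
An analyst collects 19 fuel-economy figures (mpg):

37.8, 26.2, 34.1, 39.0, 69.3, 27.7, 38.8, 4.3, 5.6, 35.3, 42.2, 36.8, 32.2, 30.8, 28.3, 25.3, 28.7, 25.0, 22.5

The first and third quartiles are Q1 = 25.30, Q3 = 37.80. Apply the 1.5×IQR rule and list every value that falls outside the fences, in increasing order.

4.3, 5.6, 69.3

IQR = Q3 − Q1 = 37.80 − 25.30 = 12.50.
Lower fence = Q1 − 1.5·IQR = 25.30 − 18.75 = 6.55.
Upper fence = Q3 + 1.5·IQR = 37.80 + 18.75 = 56.55.
4.3 < 6.55 → outlier.
5.6 < 6.55 → outlier.
69.3 > 56.55 → outlier.
All remaining values lie within [6.55, 56.55].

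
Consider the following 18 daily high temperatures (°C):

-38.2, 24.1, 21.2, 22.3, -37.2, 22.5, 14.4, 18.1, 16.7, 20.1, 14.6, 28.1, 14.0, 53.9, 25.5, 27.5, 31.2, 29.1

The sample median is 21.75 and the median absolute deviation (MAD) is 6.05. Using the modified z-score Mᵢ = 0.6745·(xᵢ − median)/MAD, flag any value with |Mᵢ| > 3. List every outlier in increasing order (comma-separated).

|Mᵢ| > 3 ⇔ |xᵢ − 21.75| > 3·6.05/0.6745 = 26.91.
So outliers lie outside [-5.16, 48.66].
-38.2: M = -6.68 → outlier.
-37.2: M = -6.57 → outlier.
53.9: M = 3.58 → outlier.

-38.2, -37.2, 53.9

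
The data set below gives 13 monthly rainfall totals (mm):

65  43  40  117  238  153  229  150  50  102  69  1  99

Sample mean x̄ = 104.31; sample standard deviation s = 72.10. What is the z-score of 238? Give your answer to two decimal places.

1.85

z = (238 − 104.31) / 72.10 = 1.85.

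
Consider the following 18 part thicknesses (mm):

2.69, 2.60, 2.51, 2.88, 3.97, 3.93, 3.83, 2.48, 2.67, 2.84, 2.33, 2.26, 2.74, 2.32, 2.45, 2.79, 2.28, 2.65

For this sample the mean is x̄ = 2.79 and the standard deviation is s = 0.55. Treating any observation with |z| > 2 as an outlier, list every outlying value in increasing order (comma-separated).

Cutoffs at x̄ ± 2s: 2.79 ± 2·0.55 = [1.69, 3.89].
3.93: z = 2.07, |z| > 2 → outlier.
3.97: z = 2.15, |z| > 2 → outlier.
Every other value lies within [1.69, 3.89].

3.93, 3.97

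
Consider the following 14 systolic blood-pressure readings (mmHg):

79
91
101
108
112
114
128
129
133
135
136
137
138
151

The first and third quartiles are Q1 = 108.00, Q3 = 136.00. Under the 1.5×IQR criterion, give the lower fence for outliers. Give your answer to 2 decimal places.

66.00

IQR = Q3 − Q1 = 136.00 − 108.00 = 28.00.
Lower fence = Q1 − 1.5·IQR = 108.00 − 42.00 = 66.00.
Upper fence = Q3 + 1.5·IQR = 136.00 + 42.00 = 178.00.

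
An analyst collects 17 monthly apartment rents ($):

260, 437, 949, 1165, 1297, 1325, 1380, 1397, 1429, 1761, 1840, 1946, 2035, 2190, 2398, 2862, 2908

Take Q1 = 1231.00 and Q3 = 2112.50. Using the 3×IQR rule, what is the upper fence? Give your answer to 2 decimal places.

4757.00

IQR = Q3 − Q1 = 2112.50 − 1231.00 = 881.50.
Lower fence = Q1 − 3·IQR = 1231.00 − 2644.50 = -1413.50.
Upper fence = Q3 + 3·IQR = 2112.50 + 2644.50 = 4757.00.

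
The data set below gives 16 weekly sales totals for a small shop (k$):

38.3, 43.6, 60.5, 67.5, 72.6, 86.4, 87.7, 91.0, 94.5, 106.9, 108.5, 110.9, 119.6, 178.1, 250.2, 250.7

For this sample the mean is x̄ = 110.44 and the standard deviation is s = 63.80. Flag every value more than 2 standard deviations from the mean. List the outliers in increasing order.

250.2, 250.7

Cutoffs at x̄ ± 2s: 110.44 ± 2·63.80 = [-17.16, 238.04].
250.2: z = 2.19, |z| > 2 → outlier.
250.7: z = 2.20, |z| > 2 → outlier.
Every other value lies within [-17.16, 238.04].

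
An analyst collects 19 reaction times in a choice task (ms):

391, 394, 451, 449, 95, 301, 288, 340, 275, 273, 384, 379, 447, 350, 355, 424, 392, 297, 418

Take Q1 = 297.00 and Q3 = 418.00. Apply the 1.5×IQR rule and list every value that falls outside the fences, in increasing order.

IQR = Q3 − Q1 = 418.00 − 297.00 = 121.00.
Lower fence = Q1 − 1.5·IQR = 297.00 − 181.50 = 115.50.
Upper fence = Q3 + 1.5·IQR = 418.00 + 181.50 = 599.50.
95 < 115.50 → outlier.
All remaining values lie within [115.50, 599.50].

95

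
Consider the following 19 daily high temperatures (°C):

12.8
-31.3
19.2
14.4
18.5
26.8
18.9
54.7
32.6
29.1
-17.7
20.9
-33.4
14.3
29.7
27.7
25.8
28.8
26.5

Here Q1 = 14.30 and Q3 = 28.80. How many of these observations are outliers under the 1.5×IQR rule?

4

IQR = 14.50; fences at 14.30 − 21.75 = -7.45 and 28.80 + 21.75 = 50.55.
Outside the cutoffs: -33.4, -31.3, -17.7, 54.7.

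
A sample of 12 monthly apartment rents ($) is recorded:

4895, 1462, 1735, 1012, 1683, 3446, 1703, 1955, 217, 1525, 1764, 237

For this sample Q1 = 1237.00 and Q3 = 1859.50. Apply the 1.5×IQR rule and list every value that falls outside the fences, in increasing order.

217, 237, 3446, 4895

IQR = Q3 − Q1 = 1859.50 − 1237.00 = 622.50.
Lower fence = Q1 − 1.5·IQR = 1237.00 − 933.75 = 303.25.
Upper fence = Q3 + 1.5·IQR = 1859.50 + 933.75 = 2793.25.
217 < 303.25 → outlier.
237 < 303.25 → outlier.
3446 > 2793.25 → outlier.
4895 > 2793.25 → outlier.
All remaining values lie within [303.25, 2793.25].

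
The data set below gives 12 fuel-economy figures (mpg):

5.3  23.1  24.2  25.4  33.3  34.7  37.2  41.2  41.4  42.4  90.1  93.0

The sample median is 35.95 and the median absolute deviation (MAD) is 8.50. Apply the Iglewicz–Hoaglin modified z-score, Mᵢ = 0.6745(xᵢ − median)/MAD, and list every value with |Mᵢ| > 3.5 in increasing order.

90.1, 93.0

|Mᵢ| > 3.5 ⇔ |xᵢ − 35.95| > 3.5·8.50/0.6745 = 44.11.
So outliers lie outside [-8.16, 80.06].
90.1: M = 4.30 → outlier.
93.0: M = 4.53 → outlier.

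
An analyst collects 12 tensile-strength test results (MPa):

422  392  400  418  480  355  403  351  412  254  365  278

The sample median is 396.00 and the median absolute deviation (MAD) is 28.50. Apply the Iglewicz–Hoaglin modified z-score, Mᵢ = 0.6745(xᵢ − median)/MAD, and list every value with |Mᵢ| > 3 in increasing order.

254

|Mᵢ| > 3 ⇔ |xᵢ − 396.00| > 3·28.50/0.6745 = 126.76.
So outliers lie outside [269.24, 522.76].
254: M = -3.36 → outlier.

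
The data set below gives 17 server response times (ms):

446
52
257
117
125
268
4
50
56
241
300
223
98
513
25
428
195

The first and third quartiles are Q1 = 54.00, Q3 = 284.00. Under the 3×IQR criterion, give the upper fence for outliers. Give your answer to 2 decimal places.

974.00

IQR = Q3 − Q1 = 284.00 − 54.00 = 230.00.
Lower fence = Q1 − 3·IQR = 54.00 − 690.00 = -636.00.
Upper fence = Q3 + 3·IQR = 284.00 + 690.00 = 974.00.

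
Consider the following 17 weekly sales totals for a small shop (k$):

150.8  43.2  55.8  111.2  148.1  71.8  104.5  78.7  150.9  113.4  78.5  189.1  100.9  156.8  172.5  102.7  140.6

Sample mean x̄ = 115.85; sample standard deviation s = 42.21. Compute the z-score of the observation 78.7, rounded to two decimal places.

-0.88

z = (78.7 − 115.85) / 42.21 = -0.88.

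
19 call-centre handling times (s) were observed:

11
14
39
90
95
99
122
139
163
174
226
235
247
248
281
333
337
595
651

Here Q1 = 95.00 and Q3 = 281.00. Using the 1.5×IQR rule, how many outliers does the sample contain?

2

IQR = 186.00; fences at 95.00 − 279.00 = -184.00 and 281.00 + 279.00 = 560.00.
Outside the cutoffs: 595, 651.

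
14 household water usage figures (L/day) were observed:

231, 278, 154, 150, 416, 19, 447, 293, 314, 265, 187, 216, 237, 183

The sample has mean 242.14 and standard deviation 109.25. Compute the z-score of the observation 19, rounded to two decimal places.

-2.04

z = (19 − 242.14) / 109.25 = -2.04.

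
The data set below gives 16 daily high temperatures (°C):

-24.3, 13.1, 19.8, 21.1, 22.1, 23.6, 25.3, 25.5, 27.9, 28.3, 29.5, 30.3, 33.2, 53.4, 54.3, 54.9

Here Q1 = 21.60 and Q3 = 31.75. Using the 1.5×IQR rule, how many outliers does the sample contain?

IQR = 10.15; fences at 21.60 − 15.225 = 6.375 and 31.75 + 15.225 = 46.975.
Outside the cutoffs: -24.3, 53.4, 54.3, 54.9.

4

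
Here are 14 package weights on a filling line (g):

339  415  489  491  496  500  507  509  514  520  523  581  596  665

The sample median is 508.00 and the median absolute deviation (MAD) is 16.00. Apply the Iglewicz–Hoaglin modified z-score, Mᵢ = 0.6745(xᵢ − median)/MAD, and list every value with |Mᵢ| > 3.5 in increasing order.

339, 415, 596, 665

|Mᵢ| > 3.5 ⇔ |xᵢ − 508.00| > 3.5·16.00/0.6745 = 83.02.
So outliers lie outside [424.98, 591.02].
339: M = -7.12 → outlier.
415: M = -3.92 → outlier.
596: M = 3.71 → outlier.
665: M = 6.62 → outlier.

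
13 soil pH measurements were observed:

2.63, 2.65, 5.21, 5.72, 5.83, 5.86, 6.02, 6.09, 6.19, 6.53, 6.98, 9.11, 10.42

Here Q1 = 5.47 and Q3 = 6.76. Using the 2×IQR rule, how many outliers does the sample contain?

IQR = 1.29; fences at 5.47 − 2.58 = 2.89 and 6.76 + 2.58 = 9.34.
Outside the cutoffs: 2.63, 2.65, 10.42.

3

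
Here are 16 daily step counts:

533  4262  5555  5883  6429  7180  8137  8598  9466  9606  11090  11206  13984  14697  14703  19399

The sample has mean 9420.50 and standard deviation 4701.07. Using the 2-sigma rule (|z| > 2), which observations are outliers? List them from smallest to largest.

19399

Cutoffs at x̄ ± 2s: 9420.50 ± 2·4701.07 = [18.36, 18822.64].
19399: z = 2.12, |z| > 2 → outlier.
Every other value lies within [18.36, 18822.64].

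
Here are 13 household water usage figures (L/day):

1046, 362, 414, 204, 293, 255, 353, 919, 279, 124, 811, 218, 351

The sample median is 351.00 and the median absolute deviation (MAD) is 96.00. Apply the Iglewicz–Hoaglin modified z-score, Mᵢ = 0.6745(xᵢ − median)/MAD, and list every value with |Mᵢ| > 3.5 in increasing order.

|Mᵢ| > 3.5 ⇔ |xᵢ − 351.00| > 3.5·96.00/0.6745 = 498.15.
So outliers lie outside [-147.15, 849.15].
919: M = 3.99 → outlier.
1046: M = 4.88 → outlier.

919, 1046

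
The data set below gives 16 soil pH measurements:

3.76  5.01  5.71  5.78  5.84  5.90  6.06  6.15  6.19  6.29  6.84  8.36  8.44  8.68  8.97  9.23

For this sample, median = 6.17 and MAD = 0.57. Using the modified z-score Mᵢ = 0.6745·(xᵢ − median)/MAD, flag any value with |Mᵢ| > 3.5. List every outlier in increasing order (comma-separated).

|Mᵢ| > 3.5 ⇔ |xᵢ − 6.17| > 3.5·0.57/0.6745 = 2.96.
So outliers lie outside [3.21, 9.13].
9.23: M = 3.62 → outlier.

9.23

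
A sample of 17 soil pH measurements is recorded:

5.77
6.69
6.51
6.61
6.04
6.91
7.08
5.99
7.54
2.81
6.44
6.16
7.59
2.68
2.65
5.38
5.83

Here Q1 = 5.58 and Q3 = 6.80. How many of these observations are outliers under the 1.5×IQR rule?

3

IQR = 1.22; fences at 5.58 − 1.83 = 3.75 and 6.80 + 1.83 = 8.63.
Outside the cutoffs: 2.65, 2.68, 2.81.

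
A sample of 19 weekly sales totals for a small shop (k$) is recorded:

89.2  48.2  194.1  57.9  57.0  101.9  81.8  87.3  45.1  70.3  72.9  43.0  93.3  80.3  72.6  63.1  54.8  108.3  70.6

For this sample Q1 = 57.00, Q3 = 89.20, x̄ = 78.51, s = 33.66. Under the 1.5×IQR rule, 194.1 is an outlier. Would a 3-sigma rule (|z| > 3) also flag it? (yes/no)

z = (194.1 − 78.51) / 33.66 = 3.43.
|z| = 3.43 > 3.

yes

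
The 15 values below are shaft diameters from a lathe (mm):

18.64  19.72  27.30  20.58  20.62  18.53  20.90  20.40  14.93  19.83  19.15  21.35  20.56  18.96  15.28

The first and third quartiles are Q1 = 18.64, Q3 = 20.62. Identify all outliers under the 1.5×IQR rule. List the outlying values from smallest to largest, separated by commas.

IQR = Q3 − Q1 = 20.62 − 18.64 = 1.98.
Lower fence = Q1 − 1.5·IQR = 18.64 − 2.97 = 15.67.
Upper fence = Q3 + 1.5·IQR = 20.62 + 2.97 = 23.59.
14.93 < 15.67 → outlier.
15.28 < 15.67 → outlier.
27.30 > 23.59 → outlier.
All remaining values lie within [15.67, 23.59].

14.93, 15.28, 27.30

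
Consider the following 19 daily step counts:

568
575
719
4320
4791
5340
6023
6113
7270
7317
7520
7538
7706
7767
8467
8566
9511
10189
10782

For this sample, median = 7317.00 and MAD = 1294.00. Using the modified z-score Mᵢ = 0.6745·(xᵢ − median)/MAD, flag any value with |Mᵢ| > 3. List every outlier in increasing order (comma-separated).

|Mᵢ| > 3 ⇔ |xᵢ − 7317.00| > 3·1294.00/0.6745 = 5755.37.
So outliers lie outside [1561.63, 13072.37].
568: M = -3.52 → outlier.
575: M = -3.51 → outlier.
719: M = -3.44 → outlier.

568, 575, 719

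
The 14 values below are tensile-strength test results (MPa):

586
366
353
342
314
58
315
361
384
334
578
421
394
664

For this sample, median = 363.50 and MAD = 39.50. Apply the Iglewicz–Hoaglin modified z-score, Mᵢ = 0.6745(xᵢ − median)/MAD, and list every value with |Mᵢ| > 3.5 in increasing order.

|Mᵢ| > 3.5 ⇔ |xᵢ − 363.50| > 3.5·39.50/0.6745 = 204.97.
So outliers lie outside [158.53, 568.47].
58: M = -5.22 → outlier.
578: M = 3.66 → outlier.
586: M = 3.80 → outlier.
664: M = 5.13 → outlier.

58, 578, 586, 664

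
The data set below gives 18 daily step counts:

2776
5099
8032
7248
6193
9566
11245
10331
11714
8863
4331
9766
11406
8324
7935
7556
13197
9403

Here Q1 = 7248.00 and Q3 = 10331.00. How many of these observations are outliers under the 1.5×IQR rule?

0

IQR = 3083.00; fences at 7248.00 − 4624.50 = 2623.50 and 10331.00 + 4624.50 = 14955.50.
Every value lies within the cutoffs.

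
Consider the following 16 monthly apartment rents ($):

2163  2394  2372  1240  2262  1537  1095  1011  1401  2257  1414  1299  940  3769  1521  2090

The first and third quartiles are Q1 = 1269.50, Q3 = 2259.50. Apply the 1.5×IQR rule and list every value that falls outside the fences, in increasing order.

IQR = Q3 − Q1 = 2259.50 − 1269.50 = 990.00.
Lower fence = Q1 − 1.5·IQR = 1269.50 − 1485.00 = -215.50.
Upper fence = Q3 + 1.5·IQR = 2259.50 + 1485.00 = 3744.50.
3769 > 3744.50 → outlier.
All remaining values lie within [-215.50, 3744.50].

3769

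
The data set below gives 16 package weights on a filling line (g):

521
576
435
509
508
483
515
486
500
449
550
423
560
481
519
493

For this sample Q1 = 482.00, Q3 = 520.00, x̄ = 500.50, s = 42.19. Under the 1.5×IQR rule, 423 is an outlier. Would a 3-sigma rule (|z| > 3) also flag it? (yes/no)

no

z = (423 − 500.50) / 42.19 = -1.84.
|z| = 1.84 ≤ 3.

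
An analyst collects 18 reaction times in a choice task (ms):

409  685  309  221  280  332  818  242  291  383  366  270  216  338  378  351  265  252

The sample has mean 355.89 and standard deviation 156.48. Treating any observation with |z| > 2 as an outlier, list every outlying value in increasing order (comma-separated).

Cutoffs at x̄ ± 2s: 355.89 ± 2·156.48 = [42.93, 668.85].
685: z = 2.10, |z| > 2 → outlier.
818: z = 2.95, |z| > 2 → outlier.
Every other value lies within [42.93, 668.85].

685, 818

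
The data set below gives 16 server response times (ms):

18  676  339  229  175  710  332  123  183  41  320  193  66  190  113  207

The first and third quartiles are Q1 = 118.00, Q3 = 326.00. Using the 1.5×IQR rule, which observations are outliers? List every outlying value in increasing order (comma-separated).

IQR = Q3 − Q1 = 326.00 − 118.00 = 208.00.
Lower fence = Q1 − 1.5·IQR = 118.00 − 312.00 = -194.00.
Upper fence = Q3 + 1.5·IQR = 326.00 + 312.00 = 638.00.
676 > 638.00 → outlier.
710 > 638.00 → outlier.
All remaining values lie within [-194.00, 638.00].

676, 710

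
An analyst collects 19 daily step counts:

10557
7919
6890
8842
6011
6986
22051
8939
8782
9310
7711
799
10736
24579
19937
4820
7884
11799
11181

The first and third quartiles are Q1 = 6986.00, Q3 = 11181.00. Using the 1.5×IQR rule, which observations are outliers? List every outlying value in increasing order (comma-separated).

IQR = Q3 − Q1 = 11181.00 − 6986.00 = 4195.00.
Lower fence = Q1 − 1.5·IQR = 6986.00 − 6292.50 = 693.50.
Upper fence = Q3 + 1.5·IQR = 11181.00 + 6292.50 = 17473.50.
19937 > 17473.50 → outlier.
22051 > 17473.50 → outlier.
24579 > 17473.50 → outlier.
All remaining values lie within [693.50, 17473.50].

19937, 22051, 24579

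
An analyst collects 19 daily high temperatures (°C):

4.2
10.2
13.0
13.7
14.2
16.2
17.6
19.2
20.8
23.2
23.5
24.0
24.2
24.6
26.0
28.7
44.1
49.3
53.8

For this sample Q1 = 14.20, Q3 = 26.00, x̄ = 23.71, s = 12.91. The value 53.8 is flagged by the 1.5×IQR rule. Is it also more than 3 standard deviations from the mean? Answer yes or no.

z = (53.8 − 23.71) / 12.91 = 2.33.
|z| = 2.33 ≤ 3.

no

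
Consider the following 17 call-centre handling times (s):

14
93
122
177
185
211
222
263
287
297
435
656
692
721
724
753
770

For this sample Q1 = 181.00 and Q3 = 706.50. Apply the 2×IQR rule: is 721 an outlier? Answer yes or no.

no

IQR = Q3 − Q1 = 706.50 − 181.00 = 525.50.
Lower fence = Q1 − 2·IQR = 181.00 − 1051.00 = -870.00.
Upper fence = Q3 + 2·IQR = 706.50 + 1051.00 = 1757.50.
721 lies within [-870.00, 1757.50].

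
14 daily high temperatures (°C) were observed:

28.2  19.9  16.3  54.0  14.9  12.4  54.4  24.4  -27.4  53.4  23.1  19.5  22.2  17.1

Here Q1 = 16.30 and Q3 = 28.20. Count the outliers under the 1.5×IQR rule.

IQR = 11.90; fences at 16.30 − 17.85 = -1.55 and 28.20 + 17.85 = 46.05.
Outside the cutoffs: -27.4, 53.4, 54.0, 54.4.

4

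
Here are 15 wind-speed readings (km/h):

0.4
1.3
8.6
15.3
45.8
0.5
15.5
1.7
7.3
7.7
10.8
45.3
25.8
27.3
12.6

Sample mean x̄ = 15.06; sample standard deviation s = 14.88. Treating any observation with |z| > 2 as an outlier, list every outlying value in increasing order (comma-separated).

45.3, 45.8

Cutoffs at x̄ ± 2s: 15.06 ± 2·14.88 = [-14.70, 44.82].
45.3: z = 2.03, |z| > 2 → outlier.
45.8: z = 2.07, |z| > 2 → outlier.
Every other value lies within [-14.70, 44.82].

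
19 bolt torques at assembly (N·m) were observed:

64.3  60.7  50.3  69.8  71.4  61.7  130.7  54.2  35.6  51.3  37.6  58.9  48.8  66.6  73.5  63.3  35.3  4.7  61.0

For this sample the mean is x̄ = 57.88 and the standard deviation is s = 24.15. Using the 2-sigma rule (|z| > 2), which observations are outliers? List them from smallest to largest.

4.7, 130.7

Cutoffs at x̄ ± 2s: 57.88 ± 2·24.15 = [9.58, 106.18].
4.7: z = -2.20, |z| > 2 → outlier.
130.7: z = 3.02, |z| > 2 → outlier.
Every other value lies within [9.58, 106.18].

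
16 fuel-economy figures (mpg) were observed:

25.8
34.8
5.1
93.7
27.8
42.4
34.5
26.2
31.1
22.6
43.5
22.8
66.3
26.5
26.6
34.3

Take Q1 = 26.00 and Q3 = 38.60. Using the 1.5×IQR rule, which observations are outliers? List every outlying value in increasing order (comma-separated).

5.1, 66.3, 93.7

IQR = Q3 − Q1 = 38.60 − 26.00 = 12.60.
Lower fence = Q1 − 1.5·IQR = 26.00 − 18.90 = 7.10.
Upper fence = Q3 + 1.5·IQR = 38.60 + 18.90 = 57.50.
5.1 < 7.10 → outlier.
66.3 > 57.50 → outlier.
93.7 > 57.50 → outlier.
All remaining values lie within [7.10, 57.50].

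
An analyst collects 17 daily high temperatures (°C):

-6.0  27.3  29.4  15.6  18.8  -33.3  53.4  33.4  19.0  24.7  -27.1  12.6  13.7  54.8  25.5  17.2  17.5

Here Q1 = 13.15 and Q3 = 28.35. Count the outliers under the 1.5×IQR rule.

IQR = 15.20; fences at 13.15 − 22.80 = -9.65 and 28.35 + 22.80 = 51.15.
Outside the cutoffs: -33.3, -27.1, 53.4, 54.8.

4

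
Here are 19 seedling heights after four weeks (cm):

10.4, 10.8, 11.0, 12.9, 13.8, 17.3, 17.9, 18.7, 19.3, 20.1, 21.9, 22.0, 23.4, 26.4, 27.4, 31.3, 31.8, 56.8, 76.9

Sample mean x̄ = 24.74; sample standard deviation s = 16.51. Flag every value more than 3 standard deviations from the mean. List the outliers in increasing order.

76.9

Cutoffs at x̄ ± 3s: 24.74 ± 3·16.51 = [-24.79, 74.27].
76.9: z = 3.16, |z| > 3 → outlier.
Every other value lies within [-24.79, 74.27].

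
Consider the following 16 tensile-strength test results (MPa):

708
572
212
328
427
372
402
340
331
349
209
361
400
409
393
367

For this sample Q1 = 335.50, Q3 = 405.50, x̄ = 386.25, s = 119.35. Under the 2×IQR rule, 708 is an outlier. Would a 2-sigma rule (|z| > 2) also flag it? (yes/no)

yes

z = (708 − 386.25) / 119.35 = 2.70.
|z| = 2.70 > 2.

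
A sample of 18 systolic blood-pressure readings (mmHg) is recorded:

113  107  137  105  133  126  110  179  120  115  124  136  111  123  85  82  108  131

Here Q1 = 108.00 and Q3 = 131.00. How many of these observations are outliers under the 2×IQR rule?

1

IQR = 23.00; fences at 108.00 − 46.00 = 62.00 and 131.00 + 46.00 = 177.00.
Outside the cutoffs: 179.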